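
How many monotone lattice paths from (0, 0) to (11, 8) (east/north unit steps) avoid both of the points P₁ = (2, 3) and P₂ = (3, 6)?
Number of paths = 53582

Inclusion–exclusion. Total paths: C(19, 11) = 75582. Through P₁: C(5, 2)·C(14, 9) = 20020. Through P₂: C(9, 3)·C(10, 8) = 3780. Since P₁ is strictly southwest of P₂, a monotone path through both must visit P₁ then P₂; paths through both = C(5, 2)·C(4, 1)·C(10, 8) = 1800. Avoid both = 75582 − 20020 − 3780 + 1800 = 53582.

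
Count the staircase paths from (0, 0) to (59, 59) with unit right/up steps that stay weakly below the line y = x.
C_59 = 405944995127576985730643443367112

These NE paths below the diagonal are counted by the Catalan number C_n = (1/(n + 1)) · C(2n, n). For n = 59: C_59 = (1/60) · C(118, 59) = 24356699707654619143838606602026720/60 = 405944995127576985730643443367112.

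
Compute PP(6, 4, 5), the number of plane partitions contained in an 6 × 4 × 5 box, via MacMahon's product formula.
PP(6, 4, 5) = 133613766

Evaluate the triple product over i = 1..6, j = 1..4, k = 1..5. The factors are (2/1) · (3/2) · (4/3) · (5/4) · (6/5) · (3/2) · (4/3) · (5/4) · … (120 factors total). The numerators and denominators telescope so the product is an integer; carrying out the multiplication exactly gives PP(6, 4, 5) = 133613766.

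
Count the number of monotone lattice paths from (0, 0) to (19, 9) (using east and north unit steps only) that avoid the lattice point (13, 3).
Number of paths = 6389460

Total paths from (0, 0) to (19, 9): C(28, 19) = 6906900. Paths through (13, 3): (paths (0, 0) → (13, 3)) × (paths (13, 3) → (19, 9)) = C(16, 13) · C(12, 6) = 560 · 924 = 517440. Avoidance count = 6906900 − 517440 = 6389460.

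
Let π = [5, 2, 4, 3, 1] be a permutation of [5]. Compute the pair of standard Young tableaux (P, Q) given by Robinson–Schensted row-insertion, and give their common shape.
P = [1, 3] / [2] / [4] / [5];  Q = [1, 3] / [2] / [4] / [5];  common shape = (2, 1, 1, 1)

Row-insert the values π_1, π_2, … into P one at a time, bumping the leftmost entry strictly greater than the inserted value down to the next row. The recording tableau Q records, in position (i, j), the step at which that cell was added to P.
  Insert 5 (step 1): P = [5];  Q = [1]
  Insert 2 (step 2): P = [2] / [5];  Q = [1] / [2]
  Insert 4 (step 3): P = [2, 4] / [5];  Q = [1, 3] / [2]
  Insert 3 (step 4): P = [2, 3] / [4] / [5];  Q = [1, 3] / [2] / [4]
  Insert 1 (step 5): P = [1, 3] / [2] / [4] / [5];  Q = [1, 3] / [2] / [4] / [5]
Final shape: (2, 1, 1, 1).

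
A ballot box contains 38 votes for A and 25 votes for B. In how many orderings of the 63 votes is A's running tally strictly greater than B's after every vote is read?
Strict-lead orderings = 50428212886159017

Total orderings of the 63 votes with 38 for A: C(63, 38) = 244382877832924467. By the Bertrand ballot formula (Cycle Lemma / reflection principle), the number of orderings in which A is strictly ahead of B throughout is (p − q)/(p + q) · C(p + q, p) = (38 − 25)/(38 + 25) · 244382877832924467 = 50428212886159017.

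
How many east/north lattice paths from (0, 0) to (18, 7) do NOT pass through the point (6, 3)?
Number of paths = 327820

Total paths from (0, 0) to (18, 7): C(25, 18) = 480700. Paths through (6, 3): (paths (0, 0) → (6, 3)) × (paths (6, 3) → (18, 7)) = C(9, 6) · C(16, 12) = 84 · 1820 = 152880. Avoidance count = 480700 − 152880 = 327820.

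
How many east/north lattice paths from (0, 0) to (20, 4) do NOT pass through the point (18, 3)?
Number of paths = 6636

Total paths from (0, 0) to (20, 4): C(24, 20) = 10626. Paths through (18, 3): (paths (0, 0) → (18, 3)) × (paths (18, 3) → (20, 4)) = C(21, 18) · C(3, 2) = 1330 · 3 = 3990. Avoidance count = 10626 − 3990 = 6636.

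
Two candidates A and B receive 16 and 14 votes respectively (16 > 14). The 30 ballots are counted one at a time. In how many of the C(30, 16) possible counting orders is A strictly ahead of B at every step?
Strict-lead orderings = 9694845

Total orderings of the 30 votes with 16 for A: C(30, 16) = 145422675. By the Bertrand ballot formula (Cycle Lemma / reflection principle), the number of orderings in which A is strictly ahead of B throughout is (p − q)/(p + q) · C(p + q, p) = (16 − 14)/(16 + 14) · 145422675 = 9694845.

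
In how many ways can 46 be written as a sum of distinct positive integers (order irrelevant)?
q(46) = 2304

A partition into distinct parts is a strictly decreasing sequence summing to n. The recurrence d(n, m) = d(n, m−1) + d(n−m, m−1) (use part m at most once) with q(n) = d(n, n) gives q(46) = 2304. (Euler's theorem: # distinct-part partitions = # odd-part partitions.)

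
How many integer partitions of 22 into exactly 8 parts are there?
p(22, 8 parts) = 116

Partitions of n into exactly k parts are in bijection with partitions of n − k into at most k parts (subtract 1 from each part). So p(22, exactly 8) = p(14, parts ≤ 8). Computing via the recurrence p(m, j) = p(m, j−1) + p(m−j, j) gives 116.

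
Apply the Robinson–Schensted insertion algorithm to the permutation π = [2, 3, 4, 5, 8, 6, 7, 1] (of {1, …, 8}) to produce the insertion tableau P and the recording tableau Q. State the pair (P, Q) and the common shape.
P = [1, 3, 4, 5, 6, 7] / [2] / [8];  Q = [1, 2, 3, 4, 5, 7] / [6] / [8];  common shape = (6, 1, 1)

Row-insert the values π_1, π_2, … into P one at a time, bumping the leftmost entry strictly greater than the inserted value down to the next row. The recording tableau Q records, in position (i, j), the step at which that cell was added to P.
  Insert 2 (step 1): P = [2];  Q = [1]
  Insert 3 (step 2): P = [2, 3];  Q = [1, 2]
  Insert 4 (step 3): P = [2, 3, 4];  Q = [1, 2, 3]
  Insert 5 (step 4): P = [2, 3, 4, 5];  Q = [1, 2, 3, 4]
  Insert 8 (step 5): P = [2, 3, 4, 5, 8];  Q = [1, 2, 3, 4, 5]
  Insert 6 (step 6): P = [2, 3, 4, 5, 6] / [8];  Q = [1, 2, 3, 4, 5] / [6]
  Insert 7 (step 7): P = [2, 3, 4, 5, 6, 7] / [8];  Q = [1, 2, 3, 4, 5, 7] / [6]
  Insert 1 (step 8): P = [1, 3, 4, 5, 6, 7] / [2] / [8];  Q = [1, 2, 3, 4, 5, 7] / [6] / [8]
Final shape: (6, 1, 1).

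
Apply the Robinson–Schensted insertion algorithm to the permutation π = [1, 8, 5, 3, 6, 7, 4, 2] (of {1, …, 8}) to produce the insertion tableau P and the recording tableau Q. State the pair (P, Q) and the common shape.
P = [1, 2, 4, 7] / [3, 6] / [5] / [8];  Q = [1, 2, 5, 6] / [3, 7] / [4] / [8];  common shape = (4, 2, 1, 1)

Row-insert the values π_1, π_2, … into P one at a time, bumping the leftmost entry strictly greater than the inserted value down to the next row. The recording tableau Q records, in position (i, j), the step at which that cell was added to P.
  Insert 1 (step 1): P = [1];  Q = [1]
  Insert 8 (step 2): P = [1, 8];  Q = [1, 2]
  Insert 5 (step 3): P = [1, 5] / [8];  Q = [1, 2] / [3]
  Insert 3 (step 4): P = [1, 3] / [5] / [8];  Q = [1, 2] / [3] / [4]
  Insert 6 (step 5): P = [1, 3, 6] / [5] / [8];  Q = [1, 2, 5] / [3] / [4]
  Insert 7 (step 6): P = [1, 3, 6, 7] / [5] / [8];  Q = [1, 2, 5, 6] / [3] / [4]
  Insert 4 (step 7): P = [1, 3, 4, 7] / [5, 6] / [8];  Q = [1, 2, 5, 6] / [3, 7] / [4]
  Insert 2 (step 8): P = [1, 2, 4, 7] / [3, 6] / [5] / [8];  Q = [1, 2, 5, 6] / [3, 7] / [4] / [8]
Final shape: (4, 2, 1, 1).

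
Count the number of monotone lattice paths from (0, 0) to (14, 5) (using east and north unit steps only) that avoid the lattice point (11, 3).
Number of paths = 7988

Total paths from (0, 0) to (14, 5): C(19, 14) = 11628. Paths through (11, 3): (paths (0, 0) → (11, 3)) × (paths (11, 3) → (14, 5)) = C(14, 11) · C(5, 3) = 364 · 10 = 3640. Avoidance count = 11628 − 3640 = 7988.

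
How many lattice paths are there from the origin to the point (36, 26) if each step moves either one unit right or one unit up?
Number of paths = 209769429934732479

A monotone lattice path from (0, 0) to (36, 26) consists of 36 east steps and 26 north steps in some order, so it is determined by which 36 of the 62 steps are east. The count is C(62, 36) = 209769429934732479.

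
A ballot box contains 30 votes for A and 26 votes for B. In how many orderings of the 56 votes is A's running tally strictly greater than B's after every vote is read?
Strict-lead orderings = 474746313150648

Total orderings of the 56 votes with 30 for A: C(56, 30) = 6646448384109072. By the Bertrand ballot formula (Cycle Lemma / reflection principle), the number of orderings in which A is strictly ahead of B throughout is (p − q)/(p + q) · C(p + q, p) = (30 − 26)/(30 + 26) · 6646448384109072 = 474746313150648.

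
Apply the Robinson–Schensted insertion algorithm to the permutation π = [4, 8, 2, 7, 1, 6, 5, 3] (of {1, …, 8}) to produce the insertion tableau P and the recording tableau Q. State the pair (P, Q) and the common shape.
P = [1, 3] / [2, 5] / [4, 6] / [7] / [8];  Q = [1, 2] / [3, 4] / [5, 6] / [7] / [8];  common shape = (2, 2, 2, 1, 1)

Row-insert the values π_1, π_2, … into P one at a time, bumping the leftmost entry strictly greater than the inserted value down to the next row. The recording tableau Q records, in position (i, j), the step at which that cell was added to P.
  Insert 4 (step 1): P = [4];  Q = [1]
  Insert 8 (step 2): P = [4, 8];  Q = [1, 2]
  Insert 2 (step 3): P = [2, 8] / [4];  Q = [1, 2] / [3]
  Insert 7 (step 4): P = [2, 7] / [4, 8];  Q = [1, 2] / [3, 4]
  Insert 1 (step 5): P = [1, 7] / [2, 8] / [4];  Q = [1, 2] / [3, 4] / [5]
  Insert 6 (step 6): P = [1, 6] / [2, 7] / [4, 8];  Q = [1, 2] / [3, 4] / [5, 6]
  Insert 5 (step 7): P = [1, 5] / [2, 6] / [4, 7] / [8];  Q = [1, 2] / [3, 4] / [5, 6] / [7]
  Insert 3 (step 8): P = [1, 3] / [2, 5] / [4, 6] / [7] / [8];  Q = [1, 2] / [3, 4] / [5, 6] / [7] / [8]
Final shape: (2, 2, 2, 1, 1).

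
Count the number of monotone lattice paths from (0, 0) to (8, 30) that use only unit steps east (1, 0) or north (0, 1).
Number of paths = 48903492

A monotone lattice path from (0, 0) to (8, 30) consists of 8 east steps and 30 north steps in some order, so it is determined by which 8 of the 38 steps are east. The count is C(38, 8) = 48903492.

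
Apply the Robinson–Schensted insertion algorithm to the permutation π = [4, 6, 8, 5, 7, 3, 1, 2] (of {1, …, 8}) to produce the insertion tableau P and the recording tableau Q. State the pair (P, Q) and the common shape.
P = [1, 2, 7] / [3, 5] / [4, 8] / [6];  Q = [1, 2, 3] / [4, 5] / [6, 8] / [7];  common shape = (3, 2, 2, 1)

Row-insert the values π_1, π_2, … into P one at a time, bumping the leftmost entry strictly greater than the inserted value down to the next row. The recording tableau Q records, in position (i, j), the step at which that cell was added to P.
  Insert 4 (step 1): P = [4];  Q = [1]
  Insert 6 (step 2): P = [4, 6];  Q = [1, 2]
  Insert 8 (step 3): P = [4, 6, 8];  Q = [1, 2, 3]
  Insert 5 (step 4): P = [4, 5, 8] / [6];  Q = [1, 2, 3] / [4]
  Insert 7 (step 5): P = [4, 5, 7] / [6, 8];  Q = [1, 2, 3] / [4, 5]
  Insert 3 (step 6): P = [3, 5, 7] / [4, 8] / [6];  Q = [1, 2, 3] / [4, 5] / [6]
  Insert 1 (step 7): P = [1, 5, 7] / [3, 8] / [4] / [6];  Q = [1, 2, 3] / [4, 5] / [6] / [7]
  Insert 2 (step 8): P = [1, 2, 7] / [3, 5] / [4, 8] / [6];  Q = [1, 2, 3] / [4, 5] / [6, 8] / [7]
Final shape: (3, 2, 2, 1).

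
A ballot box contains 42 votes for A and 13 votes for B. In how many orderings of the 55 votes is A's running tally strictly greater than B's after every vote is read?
Strict-lead orderings = 765169213410

Total orderings of the 55 votes with 42 for A: C(55, 42) = 1451182990950. By the Bertrand ballot formula (Cycle Lemma / reflection principle), the number of orderings in which A is strictly ahead of B throughout is (p − q)/(p + q) · C(p + q, p) = (42 − 13)/(42 + 13) · 1451182990950 = 765169213410.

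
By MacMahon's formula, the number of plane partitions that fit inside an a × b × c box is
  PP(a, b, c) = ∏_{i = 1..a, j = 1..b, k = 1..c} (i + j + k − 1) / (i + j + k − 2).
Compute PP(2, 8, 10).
PP(2, 8, 10) = 367479684

Evaluate the triple product over i = 1..2, j = 1..8, k = 1..10. The factors are (2/1) · (3/2) · (4/3) · (5/4) · (6/5) · (7/6) · (8/7) · (9/8) · … (160 factors total). The numerators and denominators telescope so the product is an integer; carrying out the multiplication exactly gives PP(2, 8, 10) = 367479684.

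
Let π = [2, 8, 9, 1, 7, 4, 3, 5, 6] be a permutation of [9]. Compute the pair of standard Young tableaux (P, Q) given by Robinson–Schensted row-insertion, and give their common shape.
P = [1, 3, 5, 6] / [2, 4, 9] / [7] / [8];  Q = [1, 2, 3, 9] / [4, 5, 8] / [6] / [7];  common shape = (4, 3, 1, 1)

Row-insert the values π_1, π_2, … into P one at a time, bumping the leftmost entry strictly greater than the inserted value down to the next row. The recording tableau Q records, in position (i, j), the step at which that cell was added to P.
  Insert 2 (step 1): P = [2];  Q = [1]
  Insert 8 (step 2): P = [2, 8];  Q = [1, 2]
  Insert 9 (step 3): P = [2, 8, 9];  Q = [1, 2, 3]
  Insert 1 (step 4): P = [1, 8, 9] / [2];  Q = [1, 2, 3] / [4]
  Insert 7 (step 5): P = [1, 7, 9] / [2, 8];  Q = [1, 2, 3] / [4, 5]
  Insert 4 (step 6): P = [1, 4, 9] / [2, 7] / [8];  Q = [1, 2, 3] / [4, 5] / [6]
  Insert 3 (step 7): P = [1, 3, 9] / [2, 4] / [7] / [8];  Q = [1, 2, 3] / [4, 5] / [6] / [7]
  Insert 5 (step 8): P = [1, 3, 5] / [2, 4, 9] / [7] / [8];  Q = [1, 2, 3] / [4, 5, 8] / [6] / [7]
  Insert 6 (step 9): P = [1, 3, 5, 6] / [2, 4, 9] / [7] / [8];  Q = [1, 2, 3, 9] / [4, 5, 8] / [6] / [7]
Final shape: (4, 3, 1, 1).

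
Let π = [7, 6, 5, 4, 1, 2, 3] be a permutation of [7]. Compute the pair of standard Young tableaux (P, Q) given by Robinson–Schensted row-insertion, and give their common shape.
P = [1, 2, 3] / [4] / [5] / [6] / [7];  Q = [1, 6, 7] / [2] / [3] / [4] / [5];  common shape = (3, 1, 1, 1, 1)

Row-insert the values π_1, π_2, … into P one at a time, bumping the leftmost entry strictly greater than the inserted value down to the next row. The recording tableau Q records, in position (i, j), the step at which that cell was added to P.
  Insert 7 (step 1): P = [7];  Q = [1]
  Insert 6 (step 2): P = [6] / [7];  Q = [1] / [2]
  Insert 5 (step 3): P = [5] / [6] / [7];  Q = [1] / [2] / [3]
  Insert 4 (step 4): P = [4] / [5] / [6] / [7];  Q = [1] / [2] / [3] / [4]
  Insert 1 (step 5): P = [1] / [4] / [5] / [6] / [7];  Q = [1] / [2] / [3] / [4] / [5]
  Insert 2 (step 6): P = [1, 2] / [4] / [5] / [6] / [7];  Q = [1, 6] / [2] / [3] / [4] / [5]
  Insert 3 (step 7): P = [1, 2, 3] / [4] / [5] / [6] / [7];  Q = [1, 6, 7] / [2] / [3] / [4] / [5]
Final shape: (3, 1, 1, 1, 1).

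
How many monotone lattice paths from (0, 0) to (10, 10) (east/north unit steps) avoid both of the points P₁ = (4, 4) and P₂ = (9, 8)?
Number of paths = 73606

Inclusion–exclusion. Total paths: C(20, 10) = 184756. Through P₁: C(8, 4)·C(12, 6) = 64680. Through P₂: C(17, 9)·C(3, 1) = 72930. Since P₁ is strictly southwest of P₂, a monotone path through both must visit P₁ then P₂; paths through both = C(8, 4)·C(9, 5)·C(3, 1) = 26460. Avoid both = 184756 − 64680 − 72930 + 26460 = 73606.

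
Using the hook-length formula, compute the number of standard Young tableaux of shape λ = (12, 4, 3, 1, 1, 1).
# SYT of shape (12, 4, 3, 1, 1, 1) = 152078850

Hook-length formula: f^λ = n! / Π hook(c), product over all cells c of the Young diagram. For λ = (12, 4, 3, 1, 1, 1), n = 22 boxes. Hook lengths by row (left-to-right, top-to-bottom): [17, 13, 12, 10, 8, 7, 6, 5, 4, 3, 2, 1]; [8, 4, 3, 1]; [6, 2, 1]; [3]; [2]; [1]. Product of hooks = 7390907596800. So f^λ = 22! / 7390907596800 = 1124000727777607680000 / 7390907596800 = 152078850.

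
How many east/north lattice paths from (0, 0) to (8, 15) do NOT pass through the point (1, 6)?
Number of paths = 410234

Total paths from (0, 0) to (8, 15): C(23, 8) = 490314. Paths through (1, 6): (paths (0, 0) → (1, 6)) × (paths (1, 6) → (8, 15)) = C(7, 1) · C(16, 7) = 7 · 11440 = 80080. Avoidance count = 490314 − 80080 = 410234.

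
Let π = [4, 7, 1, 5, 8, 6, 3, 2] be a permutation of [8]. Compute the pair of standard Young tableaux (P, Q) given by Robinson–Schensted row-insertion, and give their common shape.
P = [1, 2, 6] / [3, 5, 8] / [4] / [7];  Q = [1, 2, 5] / [3, 4, 6] / [7] / [8];  common shape = (3, 3, 1, 1)

Row-insert the values π_1, π_2, … into P one at a time, bumping the leftmost entry strictly greater than the inserted value down to the next row. The recording tableau Q records, in position (i, j), the step at which that cell was added to P.
  Insert 4 (step 1): P = [4];  Q = [1]
  Insert 7 (step 2): P = [4, 7];  Q = [1, 2]
  Insert 1 (step 3): P = [1, 7] / [4];  Q = [1, 2] / [3]
  Insert 5 (step 4): P = [1, 5] / [4, 7];  Q = [1, 2] / [3, 4]
  Insert 8 (step 5): P = [1, 5, 8] / [4, 7];  Q = [1, 2, 5] / [3, 4]
  Insert 6 (step 6): P = [1, 5, 6] / [4, 7, 8];  Q = [1, 2, 5] / [3, 4, 6]
  Insert 3 (step 7): P = [1, 3, 6] / [4, 5, 8] / [7];  Q = [1, 2, 5] / [3, 4, 6] / [7]
  Insert 2 (step 8): P = [1, 2, 6] / [3, 5, 8] / [4] / [7];  Q = [1, 2, 5] / [3, 4, 6] / [7] / [8]
Final shape: (3, 3, 1, 1).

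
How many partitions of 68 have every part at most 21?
p(68, parts ≤ 21) = 2455532

Use the recurrence p(n, m) = p(n, m−1) + p(n−m, m): either the largest part is < m (count p(n, m−1)) or the largest part is exactly m (remove one copy of m, count p(n−m, m)). With p(0, ·) = 1 this gives p(68, parts ≤ 21) = 2455532. (By conjugating Young diagrams, this also counts partitions of 68 into at most 21 parts.)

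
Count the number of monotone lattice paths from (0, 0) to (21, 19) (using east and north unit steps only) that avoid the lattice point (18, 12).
Number of paths = 120903221400

Total paths from (0, 0) to (21, 19): C(40, 21) = 131282408400. Paths through (18, 12): (paths (0, 0) → (18, 12)) × (paths (18, 12) → (21, 19)) = C(30, 18) · C(10, 3) = 86493225 · 120 = 10379187000. Avoidance count = 131282408400 − 10379187000 = 120903221400.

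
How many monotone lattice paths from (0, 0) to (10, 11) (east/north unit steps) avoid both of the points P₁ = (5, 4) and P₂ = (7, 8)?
Number of paths = 162024

Inclusion–exclusion. Total paths: C(21, 10) = 352716. Through P₁: C(9, 5)·C(12, 5) = 99792. Through P₂: C(15, 7)·C(6, 3) = 128700. Since P₁ is strictly southwest of P₂, a monotone path through both must visit P₁ then P₂; paths through both = C(9, 5)·C(6, 2)·C(6, 3) = 37800. Avoid both = 352716 − 99792 − 128700 + 37800 = 162024.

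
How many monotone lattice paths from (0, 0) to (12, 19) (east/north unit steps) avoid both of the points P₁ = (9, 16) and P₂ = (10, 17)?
Number of paths = 74159015

Inclusion–exclusion. Total paths: C(31, 12) = 141120525. Through P₁: C(25, 9)·C(6, 3) = 40859500. Through P₂: C(27, 10)·C(4, 2) = 50617710. Since P₁ is strictly southwest of P₂, a monotone path through both must visit P₁ then P₂; paths through both = C(25, 9)·C(2, 1)·C(4, 2) = 24515700. Avoid both = 141120525 − 40859500 − 50617710 + 24515700 = 74159015.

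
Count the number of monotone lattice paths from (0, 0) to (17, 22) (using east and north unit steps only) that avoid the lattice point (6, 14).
Number of paths = 48091559490

Total paths from (0, 0) to (17, 22): C(39, 17) = 51021117810. Paths through (6, 14): (paths (0, 0) → (6, 14)) × (paths (6, 14) → (17, 22)) = C(20, 6) · C(19, 11) = 38760 · 75582 = 2929558320. Avoidance count = 51021117810 − 2929558320 = 48091559490.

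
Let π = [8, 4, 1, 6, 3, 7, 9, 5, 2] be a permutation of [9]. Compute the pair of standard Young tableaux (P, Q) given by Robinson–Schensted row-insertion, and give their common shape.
P = [1, 2, 5, 9] / [3, 6, 7] / [4] / [8];  Q = [1, 4, 6, 7] / [2, 5, 8] / [3] / [9];  common shape = (4, 3, 1, 1)

Row-insert the values π_1, π_2, … into P one at a time, bumping the leftmost entry strictly greater than the inserted value down to the next row. The recording tableau Q records, in position (i, j), the step at which that cell was added to P.
  Insert 8 (step 1): P = [8];  Q = [1]
  Insert 4 (step 2): P = [4] / [8];  Q = [1] / [2]
  Insert 1 (step 3): P = [1] / [4] / [8];  Q = [1] / [2] / [3]
  Insert 6 (step 4): P = [1, 6] / [4] / [8];  Q = [1, 4] / [2] / [3]
  Insert 3 (step 5): P = [1, 3] / [4, 6] / [8];  Q = [1, 4] / [2, 5] / [3]
  Insert 7 (step 6): P = [1, 3, 7] / [4, 6] / [8];  Q = [1, 4, 6] / [2, 5] / [3]
  Insert 9 (step 7): P = [1, 3, 7, 9] / [4, 6] / [8];  Q = [1, 4, 6, 7] / [2, 5] / [3]
  Insert 5 (step 8): P = [1, 3, 5, 9] / [4, 6, 7] / [8];  Q = [1, 4, 6, 7] / [2, 5, 8] / [3]
  Insert 2 (step 9): P = [1, 2, 5, 9] / [3, 6, 7] / [4] / [8];  Q = [1, 4, 6, 7] / [2, 5, 8] / [3] / [9]
Final shape: (4, 3, 1, 1).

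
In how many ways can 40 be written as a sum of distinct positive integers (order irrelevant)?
q(40) = 1113

A partition into distinct parts is a strictly decreasing sequence summing to n. The recurrence d(n, m) = d(n, m−1) + d(n−m, m−1) (use part m at most once) with q(n) = d(n, n) gives q(40) = 1113. (Euler's theorem: # distinct-part partitions = # odd-part partitions.)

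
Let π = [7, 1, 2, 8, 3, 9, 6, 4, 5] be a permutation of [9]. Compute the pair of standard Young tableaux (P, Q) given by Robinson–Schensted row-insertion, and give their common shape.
P = [1, 2, 3, 4, 5] / [6, 8, 9] / [7];  Q = [1, 3, 4, 6, 9] / [2, 5, 7] / [8];  common shape = (5, 3, 1)

Row-insert the values π_1, π_2, … into P one at a time, bumping the leftmost entry strictly greater than the inserted value down to the next row. The recording tableau Q records, in position (i, j), the step at which that cell was added to P.
  Insert 7 (step 1): P = [7];  Q = [1]
  Insert 1 (step 2): P = [1] / [7];  Q = [1] / [2]
  Insert 2 (step 3): P = [1, 2] / [7];  Q = [1, 3] / [2]
  Insert 8 (step 4): P = [1, 2, 8] / [7];  Q = [1, 3, 4] / [2]
  Insert 3 (step 5): P = [1, 2, 3] / [7, 8];  Q = [1, 3, 4] / [2, 5]
  Insert 9 (step 6): P = [1, 2, 3, 9] / [7, 8];  Q = [1, 3, 4, 6] / [2, 5]
  Insert 6 (step 7): P = [1, 2, 3, 6] / [7, 8, 9];  Q = [1, 3, 4, 6] / [2, 5, 7]
  Insert 4 (step 8): P = [1, 2, 3, 4] / [6, 8, 9] / [7];  Q = [1, 3, 4, 6] / [2, 5, 7] / [8]
  Insert 5 (step 9): P = [1, 2, 3, 4, 5] / [6, 8, 9] / [7];  Q = [1, 3, 4, 6, 9] / [2, 5, 7] / [8]
Final shape: (5, 3, 1).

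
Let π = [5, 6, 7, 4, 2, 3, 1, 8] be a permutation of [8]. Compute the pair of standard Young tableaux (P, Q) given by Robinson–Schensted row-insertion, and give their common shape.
P = [1, 3, 7, 8] / [2, 6] / [4] / [5];  Q = [1, 2, 3, 8] / [4, 6] / [5] / [7];  common shape = (4, 2, 1, 1)

Row-insert the values π_1, π_2, … into P one at a time, bumping the leftmost entry strictly greater than the inserted value down to the next row. The recording tableau Q records, in position (i, j), the step at which that cell was added to P.
  Insert 5 (step 1): P = [5];  Q = [1]
  Insert 6 (step 2): P = [5, 6];  Q = [1, 2]
  Insert 7 (step 3): P = [5, 6, 7];  Q = [1, 2, 3]
  Insert 4 (step 4): P = [4, 6, 7] / [5];  Q = [1, 2, 3] / [4]
  Insert 2 (step 5): P = [2, 6, 7] / [4] / [5];  Q = [1, 2, 3] / [4] / [5]
  Insert 3 (step 6): P = [2, 3, 7] / [4, 6] / [5];  Q = [1, 2, 3] / [4, 6] / [5]
  Insert 1 (step 7): P = [1, 3, 7] / [2, 6] / [4] / [5];  Q = [1, 2, 3] / [4, 6] / [5] / [7]
  Insert 8 (step 8): P = [1, 3, 7, 8] / [2, 6] / [4] / [5];  Q = [1, 2, 3, 8] / [4, 6] / [5] / [7]
Final shape: (4, 2, 1, 1).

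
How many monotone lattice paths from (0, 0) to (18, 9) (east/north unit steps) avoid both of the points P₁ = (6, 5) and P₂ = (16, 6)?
Number of paths = 3150675

Inclusion–exclusion. Total paths: C(27, 18) = 4686825. Through P₁: C(11, 6)·C(16, 12) = 840840. Through P₂: C(22, 16)·C(5, 2) = 746130. Since P₁ is strictly southwest of P₂, a monotone path through both must visit P₁ then P₂; paths through both = C(11, 6)·C(11, 10)·C(5, 2) = 50820. Avoid both = 4686825 − 840840 − 746130 + 50820 = 3150675.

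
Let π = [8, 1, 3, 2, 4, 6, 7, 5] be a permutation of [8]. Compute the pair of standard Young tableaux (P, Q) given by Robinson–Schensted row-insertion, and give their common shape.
P = [1, 2, 4, 5, 7] / [3, 6] / [8];  Q = [1, 3, 5, 6, 7] / [2, 8] / [4];  common shape = (5, 2, 1)

Row-insert the values π_1, π_2, … into P one at a time, bumping the leftmost entry strictly greater than the inserted value down to the next row. The recording tableau Q records, in position (i, j), the step at which that cell was added to P.
  Insert 8 (step 1): P = [8];  Q = [1]
  Insert 1 (step 2): P = [1] / [8];  Q = [1] / [2]
  Insert 3 (step 3): P = [1, 3] / [8];  Q = [1, 3] / [2]
  Insert 2 (step 4): P = [1, 2] / [3] / [8];  Q = [1, 3] / [2] / [4]
  Insert 4 (step 5): P = [1, 2, 4] / [3] / [8];  Q = [1, 3, 5] / [2] / [4]
  Insert 6 (step 6): P = [1, 2, 4, 6] / [3] / [8];  Q = [1, 3, 5, 6] / [2] / [4]
  Insert 7 (step 7): P = [1, 2, 4, 6, 7] / [3] / [8];  Q = [1, 3, 5, 6, 7] / [2] / [4]
  Insert 5 (step 8): P = [1, 2, 4, 5, 7] / [3, 6] / [8];  Q = [1, 3, 5, 6, 7] / [2, 8] / [4]
Final shape: (5, 2, 1).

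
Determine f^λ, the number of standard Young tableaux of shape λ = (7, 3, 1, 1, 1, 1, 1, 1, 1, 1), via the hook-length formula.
# SYT of shape (7, 3, 1, 1, 1, 1, 1, 1, 1, 1) = 447525

Hook-length formula: f^λ = n! / Π hook(c), product over all cells c of the Young diagram. For λ = (7, 3, 1, 1, 1, 1, 1, 1, 1, 1), n = 18 boxes. Hook lengths by row (left-to-right, top-to-bottom): [16, 7, 6, 4, 3, 2, 1]; [11, 2, 1]; [8]; [7]; [6]; [5]; [4]; [3]; [2]; [1]. Product of hooks = 14306181120. So f^λ = 18! / 14306181120 = 6402373705728000 / 14306181120 = 447525.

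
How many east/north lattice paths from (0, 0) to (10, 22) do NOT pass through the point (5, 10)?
Number of paths = 45929676

Total paths from (0, 0) to (10, 22): C(32, 10) = 64512240. Paths through (5, 10): (paths (0, 0) → (5, 10)) × (paths (5, 10) → (10, 22)) = C(15, 5) · C(17, 5) = 3003 · 6188 = 18582564. Avoidance count = 64512240 − 18582564 = 45929676.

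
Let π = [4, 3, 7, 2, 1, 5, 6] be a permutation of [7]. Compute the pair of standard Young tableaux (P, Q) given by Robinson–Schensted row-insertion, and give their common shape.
P = [1, 5, 6] / [2, 7] / [3] / [4];  Q = [1, 3, 7] / [2, 6] / [4] / [5];  common shape = (3, 2, 1, 1)

Row-insert the values π_1, π_2, … into P one at a time, bumping the leftmost entry strictly greater than the inserted value down to the next row. The recording tableau Q records, in position (i, j), the step at which that cell was added to P.
  Insert 4 (step 1): P = [4];  Q = [1]
  Insert 3 (step 2): P = [3] / [4];  Q = [1] / [2]
  Insert 7 (step 3): P = [3, 7] / [4];  Q = [1, 3] / [2]
  Insert 2 (step 4): P = [2, 7] / [3] / [4];  Q = [1, 3] / [2] / [4]
  Insert 1 (step 5): P = [1, 7] / [2] / [3] / [4];  Q = [1, 3] / [2] / [4] / [5]
  Insert 5 (step 6): P = [1, 5] / [2, 7] / [3] / [4];  Q = [1, 3] / [2, 6] / [4] / [5]
  Insert 6 (step 7): P = [1, 5, 6] / [2, 7] / [3] / [4];  Q = [1, 3, 7] / [2, 6] / [4] / [5]
Final shape: (3, 2, 1, 1).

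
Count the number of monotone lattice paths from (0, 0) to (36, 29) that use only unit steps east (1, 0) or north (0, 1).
Number of paths = 2507588587725537680

A monotone lattice path from (0, 0) to (36, 29) consists of 36 east steps and 29 north steps in some order, so it is determined by which 36 of the 65 steps are east. The count is C(65, 36) = 2507588587725537680.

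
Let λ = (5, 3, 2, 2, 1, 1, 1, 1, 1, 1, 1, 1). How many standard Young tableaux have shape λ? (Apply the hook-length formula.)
# SYT of shape (5, 3, 2, 2, 1, 1, 1, 1, 1, 1, 1, 1) = 5886675

Hook-length formula: f^λ = n! / Π hook(c), product over all cells c of the Young diagram. For λ = (5, 3, 2, 2, 1, 1, 1, 1, 1, 1, 1, 1), n = 20 boxes. Hook lengths by row (left-to-right, top-to-bottom): [16, 7, 4, 2, 1]; [13, 4, 1]; [11, 2]; [10, 1]; [8]; [7]; [6]; [5]; [4]; [3]; [2]; [1]. Product of hooks = 413289676800. So f^λ = 20! / 413289676800 = 2432902008176640000 / 413289676800 = 5886675.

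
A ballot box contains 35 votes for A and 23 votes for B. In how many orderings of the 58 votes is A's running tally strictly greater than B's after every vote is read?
Strict-lead orderings = 1820529677650320

Total orderings of the 58 votes with 35 for A: C(58, 35) = 8799226775309880. By the Bertrand ballot formula (Cycle Lemma / reflection principle), the number of orderings in which A is strictly ahead of B throughout is (p − q)/(p + q) · C(p + q, p) = (35 − 23)/(35 + 23) · 8799226775309880 = 1820529677650320.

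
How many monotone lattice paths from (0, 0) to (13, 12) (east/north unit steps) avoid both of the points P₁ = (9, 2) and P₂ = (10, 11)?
Number of paths = 3736581

Inclusion–exclusion. Total paths: C(25, 13) = 5200300. Through P₁: C(11, 9)·C(14, 4) = 55055. Through P₂: C(21, 10)·C(4, 3) = 1410864. Since P₁ is strictly southwest of P₂, a monotone path through both must visit P₁ then P₂; paths through both = C(11, 9)·C(10, 1)·C(4, 3) = 2200. Avoid both = 5200300 − 55055 − 1410864 + 2200 = 3736581.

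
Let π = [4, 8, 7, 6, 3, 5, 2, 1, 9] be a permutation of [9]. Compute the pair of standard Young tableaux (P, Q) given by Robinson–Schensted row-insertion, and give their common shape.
P = [1, 5, 9] / [2, 6] / [3] / [4] / [7] / [8];  Q = [1, 2, 9] / [3, 6] / [4] / [5] / [7] / [8];  common shape = (3, 2, 1, 1, 1, 1)

Row-insert the values π_1, π_2, … into P one at a time, bumping the leftmost entry strictly greater than the inserted value down to the next row. The recording tableau Q records, in position (i, j), the step at which that cell was added to P.
  Insert 4 (step 1): P = [4];  Q = [1]
  Insert 8 (step 2): P = [4, 8];  Q = [1, 2]
  Insert 7 (step 3): P = [4, 7] / [8];  Q = [1, 2] / [3]
  Insert 6 (step 4): P = [4, 6] / [7] / [8];  Q = [1, 2] / [3] / [4]
  Insert 3 (step 5): P = [3, 6] / [4] / [7] / [8];  Q = [1, 2] / [3] / [4] / [5]
  Insert 5 (step 6): P = [3, 5] / [4, 6] / [7] / [8];  Q = [1, 2] / [3, 6] / [4] / [5]
  Insert 2 (step 7): P = [2, 5] / [3, 6] / [4] / [7] / [8];  Q = [1, 2] / [3, 6] / [4] / [5] / [7]
  Insert 1 (step 8): P = [1, 5] / [2, 6] / [3] / [4] / [7] / [8];  Q = [1, 2] / [3, 6] / [4] / [5] / [7] / [8]
  Insert 9 (step 9): P = [1, 5, 9] / [2, 6] / [3] / [4] / [7] / [8];  Q = [1, 2, 9] / [3, 6] / [4] / [5] / [7] / [8]
Final shape: (3, 2, 1, 1, 1, 1).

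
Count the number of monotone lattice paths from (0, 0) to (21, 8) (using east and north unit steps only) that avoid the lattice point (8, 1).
Number of paths = 3594465

Total paths from (0, 0) to (21, 8): C(29, 21) = 4292145. Paths through (8, 1): (paths (0, 0) → (8, 1)) × (paths (8, 1) → (21, 8)) = C(9, 8) · C(20, 13) = 9 · 77520 = 697680. Avoidance count = 4292145 − 697680 = 3594465.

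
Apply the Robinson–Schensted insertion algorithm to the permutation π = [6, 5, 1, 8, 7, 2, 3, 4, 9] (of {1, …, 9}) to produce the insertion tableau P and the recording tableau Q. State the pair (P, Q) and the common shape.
P = [1, 2, 3, 4, 9] / [5, 7] / [6, 8];  Q = [1, 4, 7, 8, 9] / [2, 5] / [3, 6];  common shape = (5, 2, 2)

Row-insert the values π_1, π_2, … into P one at a time, bumping the leftmost entry strictly greater than the inserted value down to the next row. The recording tableau Q records, in position (i, j), the step at which that cell was added to P.
  Insert 6 (step 1): P = [6];  Q = [1]
  Insert 5 (step 2): P = [5] / [6];  Q = [1] / [2]
  Insert 1 (step 3): P = [1] / [5] / [6];  Q = [1] / [2] / [3]
  Insert 8 (step 4): P = [1, 8] / [5] / [6];  Q = [1, 4] / [2] / [3]
  Insert 7 (step 5): P = [1, 7] / [5, 8] / [6];  Q = [1, 4] / [2, 5] / [3]
  Insert 2 (step 6): P = [1, 2] / [5, 7] / [6, 8];  Q = [1, 4] / [2, 5] / [3, 6]
  Insert 3 (step 7): P = [1, 2, 3] / [5, 7] / [6, 8];  Q = [1, 4, 7] / [2, 5] / [3, 6]
  Insert 4 (step 8): P = [1, 2, 3, 4] / [5, 7] / [6, 8];  Q = [1, 4, 7, 8] / [2, 5] / [3, 6]
  Insert 9 (step 9): P = [1, 2, 3, 4, 9] / [5, 7] / [6, 8];  Q = [1, 4, 7, 8, 9] / [2, 5] / [3, 6]
Final shape: (5, 2, 2).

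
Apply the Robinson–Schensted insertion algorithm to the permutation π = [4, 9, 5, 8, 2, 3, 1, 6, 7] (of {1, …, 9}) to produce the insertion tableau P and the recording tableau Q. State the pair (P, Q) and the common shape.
P = [1, 3, 6, 7] / [2, 5, 8] / [4] / [9];  Q = [1, 2, 4, 9] / [3, 6, 8] / [5] / [7];  common shape = (4, 3, 1, 1)

Row-insert the values π_1, π_2, … into P one at a time, bumping the leftmost entry strictly greater than the inserted value down to the next row. The recording tableau Q records, in position (i, j), the step at which that cell was added to P.
  Insert 4 (step 1): P = [4];  Q = [1]
  Insert 9 (step 2): P = [4, 9];  Q = [1, 2]
  Insert 5 (step 3): P = [4, 5] / [9];  Q = [1, 2] / [3]
  Insert 8 (step 4): P = [4, 5, 8] / [9];  Q = [1, 2, 4] / [3]
  Insert 2 (step 5): P = [2, 5, 8] / [4] / [9];  Q = [1, 2, 4] / [3] / [5]
  Insert 3 (step 6): P = [2, 3, 8] / [4, 5] / [9];  Q = [1, 2, 4] / [3, 6] / [5]
  Insert 1 (step 7): P = [1, 3, 8] / [2, 5] / [4] / [9];  Q = [1, 2, 4] / [3, 6] / [5] / [7]
  Insert 6 (step 8): P = [1, 3, 6] / [2, 5, 8] / [4] / [9];  Q = [1, 2, 4] / [3, 6, 8] / [5] / [7]
  Insert 7 (step 9): P = [1, 3, 6, 7] / [2, 5, 8] / [4] / [9];  Q = [1, 2, 4, 9] / [3, 6, 8] / [5] / [7]
Final shape: (4, 3, 1, 1).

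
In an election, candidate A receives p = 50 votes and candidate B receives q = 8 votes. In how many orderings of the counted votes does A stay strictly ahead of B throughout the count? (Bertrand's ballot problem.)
Strict-lead orderings = 1388025639

Total orderings of the 58 votes with 50 for A: C(58, 50) = 1916797311. By the Bertrand ballot formula (Cycle Lemma / reflection principle), the number of orderings in which A is strictly ahead of B throughout is (p − q)/(p + q) · C(p + q, p) = (50 − 8)/(50 + 8) · 1916797311 = 1388025639.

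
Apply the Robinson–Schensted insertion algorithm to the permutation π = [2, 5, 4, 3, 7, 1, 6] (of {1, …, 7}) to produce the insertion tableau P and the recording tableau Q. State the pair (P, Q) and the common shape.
P = [1, 3, 6] / [2, 7] / [4] / [5];  Q = [1, 2, 5] / [3, 7] / [4] / [6];  common shape = (3, 2, 1, 1)

Row-insert the values π_1, π_2, … into P one at a time, bumping the leftmost entry strictly greater than the inserted value down to the next row. The recording tableau Q records, in position (i, j), the step at which that cell was added to P.
  Insert 2 (step 1): P = [2];  Q = [1]
  Insert 5 (step 2): P = [2, 5];  Q = [1, 2]
  Insert 4 (step 3): P = [2, 4] / [5];  Q = [1, 2] / [3]
  Insert 3 (step 4): P = [2, 3] / [4] / [5];  Q = [1, 2] / [3] / [4]
  Insert 7 (step 5): P = [2, 3, 7] / [4] / [5];  Q = [1, 2, 5] / [3] / [4]
  Insert 1 (step 6): P = [1, 3, 7] / [2] / [4] / [5];  Q = [1, 2, 5] / [3] / [4] / [6]
  Insert 6 (step 7): P = [1, 3, 6] / [2, 7] / [4] / [5];  Q = [1, 2, 5] / [3, 7] / [4] / [6]
Final shape: (3, 2, 1, 1).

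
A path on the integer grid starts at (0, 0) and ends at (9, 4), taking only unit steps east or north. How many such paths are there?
Number of paths = 715

A monotone lattice path from (0, 0) to (9, 4) consists of 9 east steps and 4 north steps in some order, so it is determined by which 9 of the 13 steps are east. The count is C(13, 9) = 715.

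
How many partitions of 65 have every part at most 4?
p(65, parts ≤ 4) = 2376

Use the recurrence p(n, m) = p(n, m−1) + p(n−m, m): either the largest part is < m (count p(n, m−1)) or the largest part is exactly m (remove one copy of m, count p(n−m, m)). With p(0, ·) = 1 this gives p(65, parts ≤ 4) = 2376. (By conjugating Young diagrams, this also counts partitions of 65 into at most 4 parts.)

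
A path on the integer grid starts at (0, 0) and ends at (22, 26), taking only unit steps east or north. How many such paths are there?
Number of paths = 27385657281648

A monotone lattice path from (0, 0) to (22, 26) consists of 22 east steps and 26 north steps in some order, so it is determined by which 22 of the 48 steps are east. The count is C(48, 22) = 27385657281648.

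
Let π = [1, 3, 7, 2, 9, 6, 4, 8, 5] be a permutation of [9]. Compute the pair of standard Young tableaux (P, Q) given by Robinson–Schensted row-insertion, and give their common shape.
P = [1, 2, 4, 5] / [3, 6, 8] / [7, 9];  Q = [1, 2, 3, 5] / [4, 6, 8] / [7, 9];  common shape = (4, 3, 2)

Row-insert the values π_1, π_2, … into P one at a time, bumping the leftmost entry strictly greater than the inserted value down to the next row. The recording tableau Q records, in position (i, j), the step at which that cell was added to P.
  Insert 1 (step 1): P = [1];  Q = [1]
  Insert 3 (step 2): P = [1, 3];  Q = [1, 2]
  Insert 7 (step 3): P = [1, 3, 7];  Q = [1, 2, 3]
  Insert 2 (step 4): P = [1, 2, 7] / [3];  Q = [1, 2, 3] / [4]
  Insert 9 (step 5): P = [1, 2, 7, 9] / [3];  Q = [1, 2, 3, 5] / [4]
  Insert 6 (step 6): P = [1, 2, 6, 9] / [3, 7];  Q = [1, 2, 3, 5] / [4, 6]
  Insert 4 (step 7): P = [1, 2, 4, 9] / [3, 6] / [7];  Q = [1, 2, 3, 5] / [4, 6] / [7]
  Insert 8 (step 8): P = [1, 2, 4, 8] / [3, 6, 9] / [7];  Q = [1, 2, 3, 5] / [4, 6, 8] / [7]
  Insert 5 (step 9): P = [1, 2, 4, 5] / [3, 6, 8] / [7, 9];  Q = [1, 2, 3, 5] / [4, 6, 8] / [7, 9]
Final shape: (4, 3, 2).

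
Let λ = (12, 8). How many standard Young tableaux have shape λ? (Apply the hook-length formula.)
# SYT of shape (12, 8) = 48450

Hook-length formula: f^λ = n! / Π hook(c), product over all cells c of the Young diagram. For λ = (12, 8), n = 20 boxes. Hook lengths by row (left-to-right, top-to-bottom): [13, 12, 11, 10, 9, 8, 7, 6, 4, 3, 2, 1]; [8, 7, 6, 5, 4, 3, 2, 1]. Product of hooks = 50214695731200. So f^λ = 20! / 50214695731200 = 2432902008176640000 / 50214695731200 = 48450.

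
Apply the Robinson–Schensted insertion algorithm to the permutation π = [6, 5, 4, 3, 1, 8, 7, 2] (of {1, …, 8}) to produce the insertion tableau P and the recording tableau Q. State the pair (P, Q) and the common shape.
P = [1, 2] / [3, 7] / [4, 8] / [5] / [6];  Q = [1, 6] / [2, 7] / [3, 8] / [4] / [5];  common shape = (2, 2, 2, 1, 1)

Row-insert the values π_1, π_2, … into P one at a time, bumping the leftmost entry strictly greater than the inserted value down to the next row. The recording tableau Q records, in position (i, j), the step at which that cell was added to P.
  Insert 6 (step 1): P = [6];  Q = [1]
  Insert 5 (step 2): P = [5] / [6];  Q = [1] / [2]
  Insert 4 (step 3): P = [4] / [5] / [6];  Q = [1] / [2] / [3]
  Insert 3 (step 4): P = [3] / [4] / [5] / [6];  Q = [1] / [2] / [3] / [4]
  Insert 1 (step 5): P = [1] / [3] / [4] / [5] / [6];  Q = [1] / [2] / [3] / [4] / [5]
  Insert 8 (step 6): P = [1, 8] / [3] / [4] / [5] / [6];  Q = [1, 6] / [2] / [3] / [4] / [5]
  Insert 7 (step 7): P = [1, 7] / [3, 8] / [4] / [5] / [6];  Q = [1, 6] / [2, 7] / [3] / [4] / [5]
  Insert 2 (step 8): P = [1, 2] / [3, 7] / [4, 8] / [5] / [6];  Q = [1, 6] / [2, 7] / [3, 8] / [4] / [5]
Final shape: (2, 2, 2, 1, 1).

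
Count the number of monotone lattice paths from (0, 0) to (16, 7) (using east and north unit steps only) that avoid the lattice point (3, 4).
Number of paths = 225557

Total paths from (0, 0) to (16, 7): C(23, 16) = 245157. Paths through (3, 4): (paths (0, 0) → (3, 4)) × (paths (3, 4) → (16, 7)) = C(7, 3) · C(16, 13) = 35 · 560 = 19600. Avoidance count = 245157 − 19600 = 225557.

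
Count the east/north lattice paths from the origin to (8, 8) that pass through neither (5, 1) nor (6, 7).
Number of paths = 7128

Inclusion–exclusion. Total paths: C(16, 8) = 12870. Through P₁: C(6, 5)·C(10, 3) = 720. Through P₂: C(13, 6)·C(3, 2) = 5148. Since P₁ is strictly southwest of P₂, a monotone path through both must visit P₁ then P₂; paths through both = C(6, 5)·C(7, 1)·C(3, 2) = 126. Avoid both = 12870 − 720 − 5148 + 126 = 7128.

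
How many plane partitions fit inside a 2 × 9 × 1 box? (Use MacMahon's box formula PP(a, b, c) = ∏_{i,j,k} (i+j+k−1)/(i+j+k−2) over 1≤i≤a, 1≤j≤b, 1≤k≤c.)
PP(2, 9, 1) = 55

Evaluate the triple product over i = 1..2, j = 1..9, k = 1..1. The factors are (2/1) · (3/2) · (4/3) · (5/4) · (6/5) · (7/6) · (8/7) · (9/8) · … (18 factors total). The numerators and denominators telescope so the product is an integer; carrying out the multiplication exactly gives PP(2, 9, 1) = 55.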